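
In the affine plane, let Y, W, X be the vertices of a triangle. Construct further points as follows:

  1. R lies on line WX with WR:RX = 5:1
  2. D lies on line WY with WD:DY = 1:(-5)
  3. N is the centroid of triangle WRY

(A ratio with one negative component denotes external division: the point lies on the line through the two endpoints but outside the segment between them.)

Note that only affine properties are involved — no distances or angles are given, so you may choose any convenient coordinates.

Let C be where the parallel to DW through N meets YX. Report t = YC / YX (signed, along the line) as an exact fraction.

t = 5/18

Set Y = (0, 0), W = (1, 0), X = (0, 1); any affine frame gives the same invariant.
1. R lies on line WX with WR:RX = 5:1 ⇒ R = (1/6, 5/6)
2. D lies on line WY with WD:DY = 1:(-5) ⇒ D = (5/4, 0)
3. N is the centroid of triangle WRY ⇒ N = (7/18, 5/18)
through N parallel to DW: direction (-1/4, 0); meets YX at C = (0, 5/18)
C = Y + t·(X−Y) with t = 5/18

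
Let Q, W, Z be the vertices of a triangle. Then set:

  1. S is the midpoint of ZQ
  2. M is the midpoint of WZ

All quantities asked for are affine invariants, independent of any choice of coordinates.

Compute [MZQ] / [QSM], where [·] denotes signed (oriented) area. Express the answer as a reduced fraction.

[MZQ]:[QSM] = -2

Work in coordinates with Q = (0, 0), W = (1, 0), Z = (0, 1).
1. S is the midpoint of ZQ ⇒ S = (0, 1/2)
2. M is the midpoint of WZ ⇒ M = (1/2, 1/2)
2·[MZQ] = 1/2, 2·[QSM] = -1/4
[MZQ]:[QSM] = 1/2:-1/4 = -2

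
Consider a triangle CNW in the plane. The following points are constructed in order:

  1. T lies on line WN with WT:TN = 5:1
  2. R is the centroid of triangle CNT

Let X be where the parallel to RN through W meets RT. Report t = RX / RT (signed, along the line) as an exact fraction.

Work in coordinates with C = (0, 0), N = (1, 0), W = (0, 1).
1. T lies on line WN with WT:TN = 5:1 ⇒ T = (5/6, 1/6)
2. R is the centroid of triangle CNT ⇒ R = (11/18, 1/18)
through W parallel to RN: direction (7/18, -1/18); meets RT at X = (35/18, 13/18)
X = R + t·(T−R) with t = 6

t = 6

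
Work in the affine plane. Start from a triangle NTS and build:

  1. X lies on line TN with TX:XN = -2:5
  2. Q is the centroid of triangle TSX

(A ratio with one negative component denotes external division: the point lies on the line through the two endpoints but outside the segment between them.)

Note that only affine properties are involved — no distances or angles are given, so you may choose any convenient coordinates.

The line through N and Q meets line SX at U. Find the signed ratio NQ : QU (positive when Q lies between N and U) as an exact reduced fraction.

NQ:QU = 13/2

Choose coordinates N = (0, 0), T = (1, 0), S = (0, 1).
1. X lies on line TN with TX:XN = -2:5 ⇒ X = (5/3, 0)
2. Q is the centroid of triangle TSX ⇒ Q = (8/9, 1/3)
line NQ meets SX at U = (40/39, 5/13)
Q = N + t·(U−N) with t = 13/15, so NQ:QU = 13/15:2/15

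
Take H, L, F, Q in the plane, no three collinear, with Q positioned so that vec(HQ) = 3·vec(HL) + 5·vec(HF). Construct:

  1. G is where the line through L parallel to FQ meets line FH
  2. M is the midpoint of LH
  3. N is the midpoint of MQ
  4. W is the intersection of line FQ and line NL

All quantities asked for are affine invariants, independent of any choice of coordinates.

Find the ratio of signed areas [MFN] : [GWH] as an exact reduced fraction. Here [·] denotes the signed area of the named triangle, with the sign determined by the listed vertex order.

Choose coordinates H = (0, 0), L = (1, 0), F = (0, 1), Q = (3, 5).
1. G is where the line through L parallel to FQ meets line FH ⇒ G = (0, -4/3)
2. M is the midpoint of LH ⇒ M = (1/2, 0)
3. N is the midpoint of MQ ⇒ N = (7/4, 5/2)
4. W is the intersection of line FQ and line NL ⇒ W = (13/6, 35/9)
2·[MFN] = -5/2, 2·[GWH] = 26/9
[MFN]:[GWH] = -5/2:26/9 = -45/52

[MFN]:[GWH] = -45/52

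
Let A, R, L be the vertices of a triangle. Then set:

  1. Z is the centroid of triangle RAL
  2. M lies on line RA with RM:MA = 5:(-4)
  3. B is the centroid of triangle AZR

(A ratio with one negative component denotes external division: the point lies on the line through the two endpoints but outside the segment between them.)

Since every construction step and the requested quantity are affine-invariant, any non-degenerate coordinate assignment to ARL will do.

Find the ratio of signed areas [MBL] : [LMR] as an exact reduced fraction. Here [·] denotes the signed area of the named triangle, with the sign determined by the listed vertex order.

Choose coordinates A = (0, 0), R = (1, 0), L = (0, 1).
1. Z is the centroid of triangle RAL ⇒ Z = (1/3, 1/3)
2. M lies on line RA with RM:MA = 5:(-4) ⇒ M = (-4, 0)
3. B is the centroid of triangle AZR ⇒ B = (4/9, 1/9)
2·[MBL] = 4, 2·[LMR] = 5
[MBL]:[LMR] = 4:5 = 4/5

[MBL]:[LMR] = 4/5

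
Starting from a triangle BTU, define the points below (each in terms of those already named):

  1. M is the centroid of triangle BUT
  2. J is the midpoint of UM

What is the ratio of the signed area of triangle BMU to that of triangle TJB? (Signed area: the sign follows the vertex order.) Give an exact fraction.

[BMU]:[TJB] = 1/2

Assign B = (0, 0), T = (1, 0), U = (0, 1) — the answer is frame-independent, so this choice is without loss of generality.
1. M is the centroid of triangle BUT ⇒ M = (1/3, 1/3)
2. J is the midpoint of UM ⇒ J = (1/6, 2/3)
2·[BMU] = 1/3, 2·[TJB] = 2/3
[BMU]:[TJB] = 1/3:2/3 = 1/2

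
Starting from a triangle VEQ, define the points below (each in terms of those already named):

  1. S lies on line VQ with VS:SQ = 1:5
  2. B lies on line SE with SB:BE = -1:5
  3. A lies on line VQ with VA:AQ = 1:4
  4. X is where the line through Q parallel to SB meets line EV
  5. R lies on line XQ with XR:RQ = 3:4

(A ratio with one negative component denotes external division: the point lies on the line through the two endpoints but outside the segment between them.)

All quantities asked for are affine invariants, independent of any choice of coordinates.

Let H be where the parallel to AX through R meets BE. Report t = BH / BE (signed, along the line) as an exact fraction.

Set V = (0, 0), E = (1, 0), Q = (0, 1); any affine frame gives the same invariant.
1. S lies on line VQ with VS:SQ = 1:5 ⇒ S = (0, 1/6)
2. B lies on line SE with SB:BE = -1:5 ⇒ B = (-1/4, 5/24)
3. A lies on line VQ with VA:AQ = 1:4 ⇒ A = (0, 1/5)
4. X is where the line through Q parallel to SB meets line EV ⇒ X = (6, 0)
5. R lies on line XQ with XR:RQ = 3:4 ⇒ R = (24/7, 3/7)
through R parallel to AX: direction (6, -1/5); meets BE at H = (-79/28, 107/168)
H = B + t·(E−B) with t = -72/35

t = -72/35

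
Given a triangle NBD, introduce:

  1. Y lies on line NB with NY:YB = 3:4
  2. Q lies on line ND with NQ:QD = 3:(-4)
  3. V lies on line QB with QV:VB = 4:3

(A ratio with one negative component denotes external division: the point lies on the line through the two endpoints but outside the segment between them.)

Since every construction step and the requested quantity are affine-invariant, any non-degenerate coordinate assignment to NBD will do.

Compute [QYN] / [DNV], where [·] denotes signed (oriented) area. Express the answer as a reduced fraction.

[QYN]:[DNV] = 9/4

Work in coordinates with N = (0, 0), B = (1, 0), D = (0, 1).
1. Y lies on line NB with NY:YB = 3:4 ⇒ Y = (3/7, 0)
2. Q lies on line ND with NQ:QD = 3:(-4) ⇒ Q = (0, -3)
3. V lies on line QB with QV:VB = 4:3 ⇒ V = (4/7, -9/7)
2·[QYN] = 9/7, 2·[DNV] = 4/7
[QYN]:[DNV] = 9/7:4/7 = 9/4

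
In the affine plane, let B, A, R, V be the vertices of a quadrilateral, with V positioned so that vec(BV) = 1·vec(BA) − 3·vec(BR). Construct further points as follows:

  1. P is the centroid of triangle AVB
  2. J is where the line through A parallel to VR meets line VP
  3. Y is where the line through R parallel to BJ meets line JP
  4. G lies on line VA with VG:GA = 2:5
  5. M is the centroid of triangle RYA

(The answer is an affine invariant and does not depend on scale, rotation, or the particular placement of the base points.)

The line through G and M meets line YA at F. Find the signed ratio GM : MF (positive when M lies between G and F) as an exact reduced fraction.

Work in coordinates with B = (0, 0), A = (1, 0), R = (0, 1), V = (1, -3).
1. P is the centroid of triangle AVB ⇒ P = (2/3, -1)
2. J is where the line through A parallel to VR meets line VP ⇒ J = (-1/2, 6)
3. Y is where the line through R parallel to BJ meets line JP ⇒ Y = (-1/3, 5)
4. G lies on line VA with VG:GA = 2:5 ⇒ G = (1, -15/7)
5. M is the centroid of triangle RYA ⇒ M = (2/9, 2)
line GM meets YA at F = (-37/103, 525/103)
M = G + t·(F−G) with t = 103/180, so GM:MF = 103/180:77/180

GM:MF = 103/77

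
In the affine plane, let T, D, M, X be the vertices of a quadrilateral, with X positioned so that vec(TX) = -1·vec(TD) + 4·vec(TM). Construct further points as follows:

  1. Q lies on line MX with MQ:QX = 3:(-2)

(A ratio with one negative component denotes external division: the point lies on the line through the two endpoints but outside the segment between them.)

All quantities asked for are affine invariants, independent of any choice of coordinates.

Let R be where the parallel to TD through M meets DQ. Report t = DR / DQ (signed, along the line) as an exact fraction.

t = 1/10

Set T = (0, 0), D = (1, 0), M = (0, 1), X = (-1, 4); any affine frame gives the same invariant.
1. Q lies on line MX with MQ:QX = 3:(-2) ⇒ Q = (-3, 10)
through M parallel to TD: direction (1, 0); meets DQ at R = (3/5, 1)
R = D + t·(Q−D) with t = 1/10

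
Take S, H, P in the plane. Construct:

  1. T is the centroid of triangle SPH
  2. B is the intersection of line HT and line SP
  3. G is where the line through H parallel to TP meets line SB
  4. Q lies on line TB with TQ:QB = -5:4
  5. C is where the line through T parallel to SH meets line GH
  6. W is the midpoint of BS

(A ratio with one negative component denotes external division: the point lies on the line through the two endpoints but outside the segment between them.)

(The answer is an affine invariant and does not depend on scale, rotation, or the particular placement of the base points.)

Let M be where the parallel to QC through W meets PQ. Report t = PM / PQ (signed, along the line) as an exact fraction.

Work in coordinates with S = (0, 0), H = (1, 0), P = (0, 1).
1. T is the centroid of triangle SPH ⇒ T = (1/3, 1/3)
2. B is the intersection of line HT and line SP ⇒ B = (0, 1/2)
3. G is where the line through H parallel to TP meets line SB ⇒ G = (0, 2)
4. Q lies on line TB with TQ:QB = -5:4 ⇒ Q = (-4/3, 7/6)
5. C is where the line through T parallel to SH meets line GH ⇒ C = (5/6, 1/3)
6. W is the midpoint of BS ⇒ W = (0, 1/4)
through W parallel to QC: direction (13/6, -5/6); meets PQ at M = (-26/9, 49/36)
M = P + t·(Q−P) with t = 13/6

t = 13/6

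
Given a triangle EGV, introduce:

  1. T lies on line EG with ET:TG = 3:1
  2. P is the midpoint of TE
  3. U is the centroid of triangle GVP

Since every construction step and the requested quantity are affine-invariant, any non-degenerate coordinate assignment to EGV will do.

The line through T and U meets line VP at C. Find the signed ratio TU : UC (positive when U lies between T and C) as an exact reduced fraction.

Work in coordinates with E = (0, 0), G = (1, 0), V = (0, 1).
1. T lies on line EG with ET:TG = 3:1 ⇒ T = (3/4, 0)
2. P is the midpoint of TE ⇒ P = (3/8, 0)
3. U is the centroid of triangle GVP ⇒ U = (11/24, 1/3)
line TU meets VP at C = (3/32, 3/4)
U = T + t·(C−T) with t = 4/9, so TU:UC = 4/9:5/9

TU:UC = 4/5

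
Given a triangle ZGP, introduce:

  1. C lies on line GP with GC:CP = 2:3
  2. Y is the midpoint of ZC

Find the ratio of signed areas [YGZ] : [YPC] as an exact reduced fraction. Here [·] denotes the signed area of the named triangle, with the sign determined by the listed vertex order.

[YGZ]:[YPC] = 2/3

Assign Z = (0, 0), G = (1, 0), P = (0, 1) — the answer is frame-independent, so this choice is without loss of generality.
1. C lies on line GP with GC:CP = 2:3 ⇒ C = (3/5, 2/5)
2. Y is the midpoint of ZC ⇒ Y = (3/10, 1/5)
2·[YGZ] = -1/5, 2·[YPC] = -3/10
[YGZ]:[YPC] = -1/5:-3/10 = 2/3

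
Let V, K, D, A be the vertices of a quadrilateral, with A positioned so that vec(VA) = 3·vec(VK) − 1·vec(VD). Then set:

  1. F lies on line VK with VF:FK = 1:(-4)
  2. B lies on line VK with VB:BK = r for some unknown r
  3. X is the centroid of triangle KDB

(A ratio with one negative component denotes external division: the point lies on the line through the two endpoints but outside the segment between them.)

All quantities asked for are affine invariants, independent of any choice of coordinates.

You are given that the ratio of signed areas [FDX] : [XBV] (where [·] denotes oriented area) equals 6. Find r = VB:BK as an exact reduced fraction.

r = 1/2

Work in coordinates with V = (0, 0), K = (1, 0), D = (0, 1), A = (3, -1).
1. F lies on line VK with VF:FK = 1:(-4) ⇒ F = (-1/3, 0)
2. With VB:BK = r, write λ = r/(r+1) so B = V + λ·(K−V); B is affine-linear in λ
3. X is the centroid of triangle KDB ⇒ X is an affine combination of earlier points and hence also affine-linear in λ
Every point depending on B is an affine combination of B and λ-independent points, so each such coordinate is linear in λ; the λ² term in each signed area is a multiple of (K−V)×(K−V) = 0, so 2·[FDX] and 2·[XBV] are each linear in λ. Evaluating at λ=0 and λ=1:
  2·[FDX] = -1/3·λ − 5/9,   2·[XBV] = -1/3·λ
So [FDX]:[XBV] = (-1/3·λ − 5/9) / (-1/3·λ). Setting this equal to 6:
  -1/3·λ − 5/9 = 6·(-1/3·λ)  ⇒  λ = 1/3
Then r = λ/(1−λ) = (1/3)/(2/3) = 1/2. Check: with r = 1/2, B = (1/3, 0) and [FDX]:[XBV] = 6 as required.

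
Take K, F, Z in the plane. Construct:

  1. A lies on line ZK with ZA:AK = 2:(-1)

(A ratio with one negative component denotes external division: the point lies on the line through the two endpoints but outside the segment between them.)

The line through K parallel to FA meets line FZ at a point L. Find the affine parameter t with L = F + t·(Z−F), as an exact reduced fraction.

t = 1/2

Choose coordinates K = (0, 0), F = (1, 0), Z = (0, 1).
1. A lies on line ZK with ZA:AK = 2:(-1) ⇒ A = (0, -1)
through K parallel to FA: direction (-1, -1); meets FZ at L = (1/2, 1/2)
L = F + t·(Z−F) with t = 1/2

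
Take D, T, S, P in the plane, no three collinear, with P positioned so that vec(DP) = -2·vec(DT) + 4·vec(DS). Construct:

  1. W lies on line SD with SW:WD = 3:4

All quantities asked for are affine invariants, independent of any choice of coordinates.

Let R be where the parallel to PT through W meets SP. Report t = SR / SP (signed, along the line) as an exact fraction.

Assign D = (0, 0), T = (1, 0), S = (0, 1), P = (-2, 4) — the answer is frame-independent, so this choice is without loss of generality.
1. W lies on line SD with SW:WD = 3:4 ⇒ W = (0, 4/7)
through W parallel to PT: direction (3, -4); meets SP at R = (18/7, -20/7)
R = S + t·(P−S) with t = -9/7

t = -9/7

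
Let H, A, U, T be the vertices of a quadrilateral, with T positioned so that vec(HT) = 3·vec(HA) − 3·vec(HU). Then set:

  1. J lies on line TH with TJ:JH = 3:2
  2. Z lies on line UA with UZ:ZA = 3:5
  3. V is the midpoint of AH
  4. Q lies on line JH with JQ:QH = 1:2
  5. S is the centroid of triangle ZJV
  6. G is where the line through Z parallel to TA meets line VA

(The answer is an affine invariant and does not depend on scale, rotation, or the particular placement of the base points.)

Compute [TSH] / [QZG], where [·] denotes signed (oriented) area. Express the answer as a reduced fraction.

Assign H = (0, 0), A = (1, 0), U = (0, 1), T = (3, -3) — the answer is frame-independent, so this choice is without loss of generality.
1. J lies on line TH with TJ:JH = 3:2 ⇒ J = (6/5, -6/5)
2. Z lies on line UA with UZ:ZA = 3:5 ⇒ Z = (3/8, 5/8)
3. V is the midpoint of AH ⇒ V = (1/2, 0)
4. Q lies on line JH with JQ:QH = 1:2 ⇒ Q = (4/5, -4/5)
5. S is the centroid of triangle ZJV ⇒ S = (83/120, -23/120)
6. G is where the line through Z parallel to TA meets line VA ⇒ G = (19/24, 0)
2·[TSH] = 3/2, 2·[QZG] = -21/64
[TSH]:[QZG] = 3/2:-21/64 = -32/7

[TSH]:[QZG] = -32/7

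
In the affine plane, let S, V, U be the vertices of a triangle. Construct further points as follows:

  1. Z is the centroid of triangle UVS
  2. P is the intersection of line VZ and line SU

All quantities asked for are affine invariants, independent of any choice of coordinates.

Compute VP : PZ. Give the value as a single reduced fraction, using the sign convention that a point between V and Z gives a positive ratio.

VP:PZ = -3

Assign S = (0, 0), V = (1, 0), U = (0, 1) — the answer is frame-independent, so this choice is without loss of generality.
1. Z is the centroid of triangle UVS ⇒ Z = (1/3, 1/3)
2. P is the intersection of line VZ and line SU ⇒ P = (0, 1/2)
P = V + t·(Z−V) with t = 3/2, so VP:PZ = t:(1−t) = 3/2:-1/2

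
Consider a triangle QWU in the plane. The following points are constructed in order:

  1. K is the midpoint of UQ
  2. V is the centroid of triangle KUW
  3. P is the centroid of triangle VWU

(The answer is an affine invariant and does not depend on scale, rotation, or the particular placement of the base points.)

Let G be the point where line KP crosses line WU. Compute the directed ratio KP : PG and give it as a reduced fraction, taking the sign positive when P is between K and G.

KP:PG = 8

Work in coordinates with Q = (0, 0), W = (1, 0), U = (0, 1).
1. K is the midpoint of UQ ⇒ K = (0, 1/2)
2. V is the centroid of triangle KUW ⇒ V = (1/3, 1/2)
3. P is the centroid of triangle VWU ⇒ P = (4/9, 1/2)
line KP meets WU at G = (1/2, 1/2)
P = K + t·(G−K) with t = 8/9, so KP:PG = 8/9:1/9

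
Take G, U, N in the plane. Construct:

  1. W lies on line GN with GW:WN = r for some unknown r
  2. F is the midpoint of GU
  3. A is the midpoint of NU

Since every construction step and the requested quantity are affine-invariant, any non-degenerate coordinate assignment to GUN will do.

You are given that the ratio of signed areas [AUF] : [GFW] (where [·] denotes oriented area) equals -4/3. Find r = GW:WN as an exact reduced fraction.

r = 3/5

Choose coordinates G = (0, 0), U = (1, 0), N = (0, 1).
1. With GW:WN = r, write λ = r/(r+1) so W = G + λ·(N−G); W is affine-linear in λ
2. F is the midpoint of GU ⇒ F = (1/2, 0)
3. A is the midpoint of NU ⇒ A = (1/2, 1/2)
Every point depending on W is an affine combination of W and λ-independent points, so each such coordinate is linear in λ; the λ² term in each signed area is a multiple of (N−G)×(N−G) = 0, so 2·[AUF] and 2·[GFW] are each linear in λ. Evaluating at λ=0 and λ=1:
  2·[AUF] = -1/4,   2·[GFW] = 1/2·λ
So [AUF]:[GFW] = (-1/4) / (1/2·λ). Setting this equal to -4/3:
  -1/4 = -4/3·(1/2·λ)  ⇒  λ = 3/8
Then r = λ/(1−λ) = (3/8)/(5/8) = 3/5. Check: with r = 3/5, W = (0, 3/8) and [AUF]:[GFW] = -4/3 as required.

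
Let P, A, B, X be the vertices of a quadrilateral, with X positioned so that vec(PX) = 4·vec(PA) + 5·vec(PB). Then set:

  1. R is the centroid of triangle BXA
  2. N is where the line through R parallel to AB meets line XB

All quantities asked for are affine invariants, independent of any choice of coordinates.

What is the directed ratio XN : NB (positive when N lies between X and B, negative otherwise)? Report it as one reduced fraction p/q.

Set P = (0, 0), A = (1, 0), B = (0, 1), X = (4, 5); any affine frame gives the same invariant.
1. R is the centroid of triangle BXA ⇒ R = (5/3, 2)
2. N is where the line through R parallel to AB meets line XB ⇒ N = (4/3, 7/3)
N = X + t·(B−X) with t = 2/3, so XN:NB = t:(1−t) = 2/3:1/3

XN:NB = 2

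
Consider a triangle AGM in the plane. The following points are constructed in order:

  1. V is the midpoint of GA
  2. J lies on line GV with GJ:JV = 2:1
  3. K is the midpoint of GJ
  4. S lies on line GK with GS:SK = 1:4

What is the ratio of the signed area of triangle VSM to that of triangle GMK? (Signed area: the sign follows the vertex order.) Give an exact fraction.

Set A = (0, 0), G = (1, 0), M = (0, 1); any affine frame gives the same invariant.
1. V is the midpoint of GA ⇒ V = (1/2, 0)
2. J lies on line GV with GJ:JV = 2:1 ⇒ J = (2/3, 0)
3. K is the midpoint of GJ ⇒ K = (5/6, 0)
4. S lies on line GK with GS:SK = 1:4 ⇒ S = (29/30, 0)
2·[VSM] = 7/15, 2·[GMK] = 1/6
[VSM]:[GMK] = 7/15:1/6 = 14/5

[VSM]:[GMK] = 14/5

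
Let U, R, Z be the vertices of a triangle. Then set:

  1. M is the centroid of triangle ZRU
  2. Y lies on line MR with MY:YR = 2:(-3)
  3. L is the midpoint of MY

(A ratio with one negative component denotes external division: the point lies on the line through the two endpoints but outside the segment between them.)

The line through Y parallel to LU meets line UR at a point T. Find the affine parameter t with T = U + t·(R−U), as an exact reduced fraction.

Assign U = (0, 0), R = (1, 0), Z = (0, 1) — the answer is frame-independent, so this choice is without loss of generality.
1. M is the centroid of triangle ZRU ⇒ M = (1/3, 1/3)
2. Y lies on line MR with MY:YR = 2:(-3) ⇒ Y = (-1, 1)
3. L is the midpoint of MY ⇒ L = (-1/3, 2/3)
through Y parallel to LU: direction (1/3, -2/3); meets UR at T = (-1/2, 0)
T = U + t·(R−U) with t = -1/2

t = -1/2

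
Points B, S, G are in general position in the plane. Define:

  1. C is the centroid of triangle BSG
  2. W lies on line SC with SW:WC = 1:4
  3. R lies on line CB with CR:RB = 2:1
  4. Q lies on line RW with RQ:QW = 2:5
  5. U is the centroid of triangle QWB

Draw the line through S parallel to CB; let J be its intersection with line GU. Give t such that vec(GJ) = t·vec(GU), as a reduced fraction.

Set B = (0, 0), S = (1, 0), G = (0, 1); any affine frame gives the same invariant.
1. C is the centroid of triangle BSG ⇒ C = (1/3, 1/3)
2. W lies on line SC with SW:WC = 1:4 ⇒ W = (13/15, 1/15)
3. R lies on line CB with CR:RB = 2:1 ⇒ R = (1/9, 1/9)
4. Q lies on line RW with RQ:QW = 2:5 ⇒ Q = (103/315, 31/315)
5. U is the centroid of triangle QWB ⇒ U = (376/945, 52/945)
through S parallel to CB: direction (-1/3, -1/3); meets GU at J = (16/27, -11/27)
J = G + t·(U−G) with t = 70/47

t = 70/47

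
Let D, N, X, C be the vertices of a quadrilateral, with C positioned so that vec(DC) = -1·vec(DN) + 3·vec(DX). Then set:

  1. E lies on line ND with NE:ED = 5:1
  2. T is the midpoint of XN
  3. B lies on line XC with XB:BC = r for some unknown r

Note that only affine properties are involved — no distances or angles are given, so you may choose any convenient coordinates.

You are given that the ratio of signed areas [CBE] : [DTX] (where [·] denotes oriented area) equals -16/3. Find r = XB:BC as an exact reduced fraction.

Work in coordinates with D = (0, 0), N = (1, 0), X = (0, 1), C = (-1, 3).
1. E lies on line ND with NE:ED = 5:1 ⇒ E = (1/6, 0)
2. T is the midpoint of XN ⇒ T = (1/2, 1/2)
3. With XB:BC = r, write λ = r/(r+1) so B = X + λ·(C−X); B is affine-linear in λ
Every point depending on B is an affine combination of B and λ-independent points, so each such coordinate is linear in λ; the λ² term in each signed area is a multiple of (C−X)×(C−X) = 0, so 2·[CBE] and 2·[DTX] are each linear in λ. Evaluating at λ=0 and λ=1:
  2·[CBE] = 2/3·λ − 2/3,   2·[DTX] = 1/2
So [CBE]:[DTX] = (2/3·λ − 2/3) / (1/2). Setting this equal to -16/3:
  2/3·λ − 2/3 = -16/3·(1/2)  ⇒  λ = -3
Then r = λ/(1−λ) = (-3)/(4) = -3/4. Check: with r = -3/4, B = (3, -5) and [CBE]:[DTX] = -16/3 as required.

r = -3/4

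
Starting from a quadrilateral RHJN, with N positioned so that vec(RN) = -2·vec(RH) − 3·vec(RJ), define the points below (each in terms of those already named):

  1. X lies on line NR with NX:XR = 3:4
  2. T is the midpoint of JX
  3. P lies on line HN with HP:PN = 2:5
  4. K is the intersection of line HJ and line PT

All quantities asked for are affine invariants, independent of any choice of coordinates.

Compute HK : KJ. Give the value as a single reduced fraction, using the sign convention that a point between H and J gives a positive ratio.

HK:KJ = -34/41

Set R = (0, 0), H = (1, 0), J = (0, 1), N = (-2, -3); any affine frame gives the same invariant.
1. X lies on line NR with NX:XR = 3:4 ⇒ X = (-8/7, -12/7)
2. T is the midpoint of JX ⇒ T = (-4/7, -5/14)
3. P lies on line HN with HP:PN = 2:5 ⇒ P = (1/7, -6/7)
4. K is the intersection of line HJ and line PT ⇒ K = (41/7, -34/7)
K = H + t·(J−H) with t = -34/7, so HK:KJ = t:(1−t) = -34/7:41/7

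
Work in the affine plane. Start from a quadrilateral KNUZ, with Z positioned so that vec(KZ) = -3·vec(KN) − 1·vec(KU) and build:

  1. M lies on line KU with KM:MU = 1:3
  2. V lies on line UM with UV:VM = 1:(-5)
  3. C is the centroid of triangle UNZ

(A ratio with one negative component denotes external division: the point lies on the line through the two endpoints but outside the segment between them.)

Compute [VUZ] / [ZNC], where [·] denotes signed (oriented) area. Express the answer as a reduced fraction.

[VUZ]:[ZNC] = -27/80

Set K = (0, 0), N = (1, 0), U = (0, 1), Z = (-3, -1); any affine frame gives the same invariant.
1. M lies on line KU with KM:MU = 1:3 ⇒ M = (0, 1/4)
2. V lies on line UM with UV:VM = 1:(-5) ⇒ V = (0, 19/16)
3. C is the centroid of triangle UNZ ⇒ C = (-2/3, 0)
2·[VUZ] = -9/16, 2·[ZNC] = 5/3
[VUZ]:[ZNC] = -9/16:5/3 = -27/80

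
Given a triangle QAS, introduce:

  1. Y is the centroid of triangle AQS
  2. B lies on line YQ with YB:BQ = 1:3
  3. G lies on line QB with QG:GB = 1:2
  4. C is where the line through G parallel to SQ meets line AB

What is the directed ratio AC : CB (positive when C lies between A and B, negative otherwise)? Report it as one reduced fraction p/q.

Set Q = (0, 0), A = (1, 0), S = (0, 1); any affine frame gives the same invariant.
1. Y is the centroid of triangle AQS ⇒ Y = (1/3, 1/3)
2. B lies on line YQ with YB:BQ = 1:3 ⇒ B = (1/4, 1/4)
3. G lies on line QB with QG:GB = 1:2 ⇒ G = (1/12, 1/12)
4. C is where the line through G parallel to SQ meets line AB ⇒ C = (1/12, 11/36)
C = A + t·(B−A) with t = 11/9, so AC:CB = t:(1−t) = 11/9:-2/9

AC:CB = -11/2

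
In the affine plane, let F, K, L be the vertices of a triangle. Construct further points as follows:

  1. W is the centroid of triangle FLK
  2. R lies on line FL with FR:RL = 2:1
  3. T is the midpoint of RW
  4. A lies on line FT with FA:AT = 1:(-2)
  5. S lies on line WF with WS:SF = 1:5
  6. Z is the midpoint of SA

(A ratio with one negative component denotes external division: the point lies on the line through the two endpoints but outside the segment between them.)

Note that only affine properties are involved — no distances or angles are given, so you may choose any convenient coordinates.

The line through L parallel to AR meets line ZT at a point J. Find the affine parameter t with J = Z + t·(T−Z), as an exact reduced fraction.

Choose coordinates F = (0, 0), K = (1, 0), L = (0, 1).
1. W is the centroid of triangle FLK ⇒ W = (1/3, 1/3)
2. R lies on line FL with FR:RL = 2:1 ⇒ R = (0, 2/3)
3. T is the midpoint of RW ⇒ T = (1/6, 1/2)
4. A lies on line FT with FA:AT = 1:(-2) ⇒ A = (-1/6, -1/2)
5. S lies on line WF with WS:SF = 1:5 ⇒ S = (5/18, 5/18)
6. Z is the midpoint of SA ⇒ Z = (1/18, -1/9)
through L parallel to AR: direction (1/6, 7/6); meets ZT at J = (-17/18, -101/18)
J = Z + t·(T−Z) with t = -9

t = -9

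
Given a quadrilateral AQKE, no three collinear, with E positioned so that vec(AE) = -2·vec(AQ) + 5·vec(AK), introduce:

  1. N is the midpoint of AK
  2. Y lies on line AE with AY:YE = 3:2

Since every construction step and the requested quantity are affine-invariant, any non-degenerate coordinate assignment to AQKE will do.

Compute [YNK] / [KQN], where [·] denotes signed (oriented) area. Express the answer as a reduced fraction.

[YNK]:[KQN] = -6/5

Set A = (0, 0), Q = (1, 0), K = (0, 1), E = (-2, 5); any affine frame gives the same invariant.
1. N is the midpoint of AK ⇒ N = (0, 1/2)
2. Y lies on line AE with AY:YE = 3:2 ⇒ Y = (-6/5, 3)
2·[YNK] = 3/5, 2·[KQN] = -1/2
[YNK]:[KQN] = 3/5:-1/2 = -6/5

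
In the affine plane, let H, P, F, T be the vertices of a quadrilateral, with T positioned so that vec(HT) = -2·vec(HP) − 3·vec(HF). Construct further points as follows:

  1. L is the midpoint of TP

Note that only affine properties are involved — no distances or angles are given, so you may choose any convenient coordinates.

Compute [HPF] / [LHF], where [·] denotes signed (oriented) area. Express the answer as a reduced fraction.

[HPF]:[LHF] = 2

Choose coordinates H = (0, 0), P = (1, 0), F = (0, 1), T = (-2, -3).
1. L is the midpoint of TP ⇒ L = (-1/2, -3/2)
2·[HPF] = 1, 2·[LHF] = 1/2
[HPF]:[LHF] = 1:1/2 = 2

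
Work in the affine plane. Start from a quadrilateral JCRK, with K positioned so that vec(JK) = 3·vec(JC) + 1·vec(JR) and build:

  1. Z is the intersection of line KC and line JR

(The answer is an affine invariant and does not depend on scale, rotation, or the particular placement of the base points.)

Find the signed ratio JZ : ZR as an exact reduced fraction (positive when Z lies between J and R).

JZ:ZR = -1/3

Set J = (0, 0), C = (1, 0), R = (0, 1), K = (3, 1); any affine frame gives the same invariant.
1. Z is the intersection of line KC and line JR ⇒ Z = (0, -1/2)
Z = J + t·(R−J) with t = -1/2, so JZ:ZR = t:(1−t) = -1/2:3/2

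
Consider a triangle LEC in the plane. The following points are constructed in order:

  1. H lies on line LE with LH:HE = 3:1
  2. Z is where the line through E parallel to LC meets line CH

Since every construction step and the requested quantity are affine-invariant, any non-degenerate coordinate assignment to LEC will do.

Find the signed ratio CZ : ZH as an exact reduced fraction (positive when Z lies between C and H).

Set L = (0, 0), E = (1, 0), C = (0, 1); any affine frame gives the same invariant.
1. H lies on line LE with LH:HE = 3:1 ⇒ H = (3/4, 0)
2. Z is where the line through E parallel to LC meets line CH ⇒ Z = (1, -1/3)
Z = C + t·(H−C) with t = 4/3, so CZ:ZH = t:(1−t) = 4/3:-1/3

CZ:ZH = -4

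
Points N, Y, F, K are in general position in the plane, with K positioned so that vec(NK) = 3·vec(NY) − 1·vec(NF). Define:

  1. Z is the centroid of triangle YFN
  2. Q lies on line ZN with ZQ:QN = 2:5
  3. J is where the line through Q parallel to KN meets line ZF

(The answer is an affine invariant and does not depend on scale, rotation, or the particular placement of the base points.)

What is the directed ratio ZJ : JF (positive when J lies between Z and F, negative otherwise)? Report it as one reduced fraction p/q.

Assign N = (0, 0), Y = (1, 0), F = (0, 1), K = (3, -1) — the answer is frame-independent, so this choice is without loss of generality.
1. Z is the centroid of triangle YFN ⇒ Z = (1/3, 1/3)
2. Q lies on line ZN with ZQ:QN = 2:5 ⇒ Q = (5/21, 5/21)
3. J is where the line through Q parallel to KN meets line ZF ⇒ J = (43/105, 19/105)
J = Z + t·(F−Z) with t = -8/35, so ZJ:JF = t:(1−t) = -8/35:43/35

ZJ:JF = -8/43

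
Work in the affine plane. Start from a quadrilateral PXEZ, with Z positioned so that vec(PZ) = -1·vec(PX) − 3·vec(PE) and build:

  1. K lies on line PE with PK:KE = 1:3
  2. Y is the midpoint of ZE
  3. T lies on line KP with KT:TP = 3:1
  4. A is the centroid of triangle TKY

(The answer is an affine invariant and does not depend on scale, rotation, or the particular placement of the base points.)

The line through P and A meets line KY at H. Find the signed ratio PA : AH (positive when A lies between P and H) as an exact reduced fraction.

Set P = (0, 0), X = (1, 0), E = (0, 1), Z = (-1, -3); any affine frame gives the same invariant.
1. K lies on line PE with PK:KE = 1:3 ⇒ K = (0, 1/4)
2. Y is the midpoint of ZE ⇒ Y = (-1/2, -1)
3. T lies on line KP with KT:TP = 3:1 ⇒ T = (0, 1/16)
4. A is the centroid of triangle TKY ⇒ A = (-1/6, -11/48)
line PA meets KY at H = (-2/9, -11/36)
A = P + t·(H−P) with t = 3/4, so PA:AH = 3/4:1/4

PA:AH = 3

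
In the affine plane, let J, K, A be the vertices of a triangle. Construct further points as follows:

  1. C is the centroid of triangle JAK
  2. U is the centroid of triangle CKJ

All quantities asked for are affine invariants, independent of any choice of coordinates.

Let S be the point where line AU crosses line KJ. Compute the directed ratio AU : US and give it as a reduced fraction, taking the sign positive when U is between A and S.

Work in coordinates with J = (0, 0), K = (1, 0), A = (0, 1).
1. C is the centroid of triangle JAK ⇒ C = (1/3, 1/3)
2. U is the centroid of triangle CKJ ⇒ U = (4/9, 1/9)
line AU meets KJ at S = (1/2, 0)
U = A + t·(S−A) with t = 8/9, so AU:US = 8/9:1/9

AU:US = 8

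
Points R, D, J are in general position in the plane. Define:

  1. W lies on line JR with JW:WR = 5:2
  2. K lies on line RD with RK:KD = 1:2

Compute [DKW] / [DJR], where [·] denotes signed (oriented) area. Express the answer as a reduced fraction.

[DKW]:[DJR] = -4/21

Work in coordinates with R = (0, 0), D = (1, 0), J = (0, 1).
1. W lies on line JR with JW:WR = 5:2 ⇒ W = (0, 2/7)
2. K lies on line RD with RK:KD = 1:2 ⇒ K = (1/3, 0)
2·[DKW] = -4/21, 2·[DJR] = 1
[DKW]:[DJR] = -4/21:1 = -4/21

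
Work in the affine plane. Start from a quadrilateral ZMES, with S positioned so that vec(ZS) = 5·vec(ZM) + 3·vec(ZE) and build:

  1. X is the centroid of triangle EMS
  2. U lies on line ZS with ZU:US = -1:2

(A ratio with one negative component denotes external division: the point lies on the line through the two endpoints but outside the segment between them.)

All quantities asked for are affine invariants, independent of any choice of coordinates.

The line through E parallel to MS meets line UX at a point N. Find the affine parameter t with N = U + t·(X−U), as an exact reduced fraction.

Choose coordinates Z = (0, 0), M = (1, 0), E = (0, 1), S = (5, 3).
1. X is the centroid of triangle EMS ⇒ X = (2, 4/3)
2. U lies on line ZS with ZU:US = -1:2 ⇒ U = (-5, -3)
through E parallel to MS: direction (4, 3); meets UX at N = (-76/11, -46/11)
N = U + t·(X−U) with t = -3/11

t = -3/11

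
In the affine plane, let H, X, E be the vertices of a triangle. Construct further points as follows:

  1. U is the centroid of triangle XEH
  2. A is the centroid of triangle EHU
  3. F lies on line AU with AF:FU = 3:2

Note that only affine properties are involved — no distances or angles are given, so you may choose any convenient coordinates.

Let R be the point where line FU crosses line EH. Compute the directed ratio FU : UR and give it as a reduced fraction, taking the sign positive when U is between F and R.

Assign H = (0, 0), X = (1, 0), E = (0, 1) — the answer is frame-independent, so this choice is without loss of generality.
1. U is the centroid of triangle XEH ⇒ U = (1/3, 1/3)
2. A is the centroid of triangle EHU ⇒ A = (1/9, 4/9)
3. F lies on line AU with AF:FU = 3:2 ⇒ F = (11/45, 17/45)
line FU meets EH at R = (0, 1/2)
U = F + t·(R−F) with t = -4/11, so FU:UR = -4/11:15/11

FU:UR = -4/15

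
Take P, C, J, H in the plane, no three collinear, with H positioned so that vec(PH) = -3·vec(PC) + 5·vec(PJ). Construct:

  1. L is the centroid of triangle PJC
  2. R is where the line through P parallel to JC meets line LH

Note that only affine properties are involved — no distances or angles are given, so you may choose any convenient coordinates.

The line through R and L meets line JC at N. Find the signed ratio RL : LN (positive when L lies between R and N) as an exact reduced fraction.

Choose coordinates P = (0, 0), C = (1, 0), J = (0, 1), H = (-3, 5).
1. L is the centroid of triangle PJC ⇒ L = (1/3, 1/3)
2. R is where the line through P parallel to JC meets line LH ⇒ R = (2, -2)
line RL meets JC at N = (-1/2, 3/2)
L = R + t·(N−R) with t = 2/3, so RL:LN = 2/3:1/3

RL:LN = 2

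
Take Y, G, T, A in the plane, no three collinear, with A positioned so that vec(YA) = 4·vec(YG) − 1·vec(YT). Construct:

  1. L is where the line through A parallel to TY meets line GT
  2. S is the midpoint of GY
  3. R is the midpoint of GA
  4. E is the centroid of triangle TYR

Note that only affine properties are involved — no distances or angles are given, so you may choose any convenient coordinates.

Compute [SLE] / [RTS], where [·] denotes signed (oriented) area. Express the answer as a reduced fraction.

[SLE]:[RTS] = 19/21

Assign Y = (0, 0), G = (1, 0), T = (0, 1), A = (4, -1) — the answer is frame-independent, so this choice is without loss of generality.
1. L is where the line through A parallel to TY meets line GT ⇒ L = (4, -3)
2. S is the midpoint of GY ⇒ S = (1/2, 0)
3. R is the midpoint of GA ⇒ R = (5/2, -1/2)
4. E is the centroid of triangle TYR ⇒ E = (5/6, 1/6)
2·[SLE] = 19/12, 2·[RTS] = 7/4
[SLE]:[RTS] = 19/12:7/4 = 19/21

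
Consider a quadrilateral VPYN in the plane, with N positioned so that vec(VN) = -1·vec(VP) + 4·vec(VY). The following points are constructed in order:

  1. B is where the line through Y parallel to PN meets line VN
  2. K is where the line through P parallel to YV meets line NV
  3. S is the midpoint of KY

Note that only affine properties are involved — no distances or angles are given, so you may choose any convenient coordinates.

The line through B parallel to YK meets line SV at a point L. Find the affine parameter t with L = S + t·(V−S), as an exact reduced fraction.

t = 3/2

Work in coordinates with V = (0, 0), P = (1, 0), Y = (0, 1), N = (-1, 4).
1. B is where the line through Y parallel to PN meets line VN ⇒ B = (-1/2, 2)
2. K is where the line through P parallel to YV meets line NV ⇒ K = (1, -4)
3. S is the midpoint of KY ⇒ S = (1/2, -3/2)
through B parallel to YK: direction (1, -5); meets SV at L = (-1/4, 3/4)
L = S + t·(V−S) with t = 3/2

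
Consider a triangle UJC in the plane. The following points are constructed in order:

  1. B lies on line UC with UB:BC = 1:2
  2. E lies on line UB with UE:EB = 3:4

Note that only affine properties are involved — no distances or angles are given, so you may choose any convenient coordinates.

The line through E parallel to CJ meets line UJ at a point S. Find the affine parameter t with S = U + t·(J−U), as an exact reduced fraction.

Work in coordinates with U = (0, 0), J = (1, 0), C = (0, 1).
1. B lies on line UC with UB:BC = 1:2 ⇒ B = (0, 1/3)
2. E lies on line UB with UE:EB = 3:4 ⇒ E = (0, 1/7)
through E parallel to CJ: direction (1, -1); meets UJ at S = (1/7, 0)
S = U + t·(J−U) with t = 1/7

t = 1/7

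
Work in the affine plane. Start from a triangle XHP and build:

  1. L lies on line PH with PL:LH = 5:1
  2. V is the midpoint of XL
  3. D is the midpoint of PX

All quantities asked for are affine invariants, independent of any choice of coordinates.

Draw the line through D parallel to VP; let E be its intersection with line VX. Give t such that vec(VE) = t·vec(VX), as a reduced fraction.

Assign X = (0, 0), H = (1, 0), P = (0, 1) — the answer is frame-independent, so this choice is without loss of generality.
1. L lies on line PH with PL:LH = 5:1 ⇒ L = (5/6, 1/6)
2. V is the midpoint of XL ⇒ V = (5/12, 1/12)
3. D is the midpoint of PX ⇒ D = (0, 1/2)
through D parallel to VP: direction (-5/12, 11/12); meets VX at E = (5/24, 1/24)
E = V + t·(X−V) with t = 1/2

t = 1/2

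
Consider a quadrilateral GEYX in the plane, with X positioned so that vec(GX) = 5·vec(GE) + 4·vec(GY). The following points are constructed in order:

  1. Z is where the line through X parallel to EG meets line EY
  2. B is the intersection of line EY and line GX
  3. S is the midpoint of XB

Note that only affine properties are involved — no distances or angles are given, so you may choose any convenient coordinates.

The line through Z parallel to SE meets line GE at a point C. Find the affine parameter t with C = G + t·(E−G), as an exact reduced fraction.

t = -31/5

Set G = (0, 0), E = (1, 0), Y = (0, 1), X = (5, 4); any affine frame gives the same invariant.
1. Z is where the line through X parallel to EG meets line EY ⇒ Z = (-3, 4)
2. B is the intersection of line EY and line GX ⇒ B = (5/9, 4/9)
3. S is the midpoint of XB ⇒ S = (25/9, 20/9)
through Z parallel to SE: direction (-16/9, -20/9); meets GE at C = (-31/5, 0)
C = G + t·(E−G) with t = -31/5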